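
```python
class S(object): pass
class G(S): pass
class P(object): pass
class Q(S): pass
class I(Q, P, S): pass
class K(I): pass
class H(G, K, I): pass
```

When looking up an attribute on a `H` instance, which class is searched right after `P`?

S

L[H] = H + merge(L[G], L[K], L[I], [G K I])
  take G:  [G S object] + [K I Q P S object] + [I Q P S object] + [G K I]
  take K:  [S object] + [K I Q P S object] + [I Q P S object] + [K I]
  take I:  [S object] + [I Q P S object] + [I Q P S object] + [I]
  take Q:  [S object] + [Q P S object] + [Q P S object]
  take P:  [S object] + [P S object] + [P S object]
  take S:  [S object] + [S object] + [S object]
  take object:  [object] + [object] + [object]
MRO: H G K I Q P S object
P is at position 5; next is S.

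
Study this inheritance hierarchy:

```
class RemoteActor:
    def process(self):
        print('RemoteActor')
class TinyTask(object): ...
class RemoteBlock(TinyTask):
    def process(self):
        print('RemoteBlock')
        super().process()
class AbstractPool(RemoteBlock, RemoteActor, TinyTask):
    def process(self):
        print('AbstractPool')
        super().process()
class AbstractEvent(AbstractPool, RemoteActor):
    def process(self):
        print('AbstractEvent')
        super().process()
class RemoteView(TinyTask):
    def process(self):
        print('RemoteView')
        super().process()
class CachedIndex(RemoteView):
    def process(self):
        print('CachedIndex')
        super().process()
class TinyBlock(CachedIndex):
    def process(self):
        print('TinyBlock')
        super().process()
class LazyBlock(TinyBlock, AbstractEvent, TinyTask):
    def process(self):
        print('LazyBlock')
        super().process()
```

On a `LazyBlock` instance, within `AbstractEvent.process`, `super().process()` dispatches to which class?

AbstractPool

L[LazyBlock] = LazyBlock + merge(L[TinyBlock], L[AbstractEvent], L[TinyTask], [TinyBlock AbstractEvent TinyTask])
  take TinyBlock:  [TinyBlock CachedIndex RemoteView TinyTask object] + [AbstractEvent AbstractPool RemoteBlock RemoteActor TinyTask object] + [TinyTask object] + [TinyBlock AbstractEvent TinyTask]
  take CachedIndex:  [CachedIndex RemoteView TinyTask object] + [AbstractEvent AbstractPool RemoteBlock RemoteActor TinyTask object] + [TinyTask object] + [AbstractEvent TinyTask]
  take RemoteView:  [RemoteView TinyTask object] + [AbstractEvent AbstractPool RemoteBlock RemoteActor TinyTask object] + [TinyTask object] + [AbstractEvent TinyTask]
  take AbstractEvent:  [TinyTask object] + [AbstractEvent AbstractPool RemoteBlock RemoteActor TinyTask object] + [TinyTask object] + [AbstractEvent TinyTask]
  take AbstractPool:  [TinyTask object] + [AbstractPool RemoteBlock RemoteActor TinyTask object] + [TinyTask object] + [TinyTask]
  take RemoteBlock:  [TinyTask object] + [RemoteBlock RemoteActor TinyTask object] + [TinyTask object] + [TinyTask]
  take RemoteActor:  [TinyTask object] + [RemoteActor TinyTask object] + [TinyTask object] + [TinyTask]
  take TinyTask:  [TinyTask object] + [TinyTask object] + [TinyTask object] + [TinyTask]
  take object:  [object] + [object] + [object]
MRO: LazyBlock TinyBlock CachedIndex RemoteView AbstractEvent AbstractPool RemoteBlock RemoteActor TinyTask object
super() in AbstractEvent.process on a LazyBlock instance goes to the class after AbstractEvent in LazyBlock's MRO: AbstractPool.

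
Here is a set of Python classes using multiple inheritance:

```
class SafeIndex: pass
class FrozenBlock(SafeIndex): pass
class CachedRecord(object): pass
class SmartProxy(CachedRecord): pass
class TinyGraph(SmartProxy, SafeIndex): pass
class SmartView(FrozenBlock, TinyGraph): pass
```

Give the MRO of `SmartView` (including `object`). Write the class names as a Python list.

L[SmartView] = SmartView + merge(L[FrozenBlock], L[TinyGraph], [FrozenBlock TinyGraph])
  take FrozenBlock:  [FrozenBlock SafeIndex object] + [TinyGraph SmartProxy CachedRecord SafeIndex object] + [FrozenBlock TinyGraph]
  take TinyGraph:  [SafeIndex object] + [TinyGraph SmartProxy CachedRecord SafeIndex object] + [TinyGraph]
  take SmartProxy:  [SafeIndex object] + [SmartProxy CachedRecord SafeIndex object]
  take CachedRecord:  [SafeIndex object] + [CachedRecord SafeIndex object]
  take SafeIndex:  [SafeIndex object] + [SafeIndex object]
  take object:  [object] + [object]

[SmartView, FrozenBlock, TinyGraph, SmartProxy, CachedRecord, SafeIndex, object]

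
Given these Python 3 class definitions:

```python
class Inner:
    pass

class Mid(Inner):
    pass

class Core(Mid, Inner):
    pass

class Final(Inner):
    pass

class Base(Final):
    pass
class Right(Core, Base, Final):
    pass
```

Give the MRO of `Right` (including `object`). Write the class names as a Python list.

[Right, Core, Mid, Base, Final, Inner, object]

L[Right] = Right + merge(L[Core], L[Base], L[Final], [Core Base Final])
  take Core:  [Core Mid Inner object] + [Base Final Inner object] + [Final Inner object] + [Core Base Final]
  take Mid:  [Mid Inner object] + [Base Final Inner object] + [Final Inner object] + [Base Final]
  take Base:  [Inner object] + [Base Final Inner object] + [Final Inner object] + [Base Final]
  take Final:  [Inner object] + [Final Inner object] + [Final Inner object] + [Final]
  take Inner:  [Inner object] + [Inner object] + [Inner object]
  take object:  [object] + [object] + [object]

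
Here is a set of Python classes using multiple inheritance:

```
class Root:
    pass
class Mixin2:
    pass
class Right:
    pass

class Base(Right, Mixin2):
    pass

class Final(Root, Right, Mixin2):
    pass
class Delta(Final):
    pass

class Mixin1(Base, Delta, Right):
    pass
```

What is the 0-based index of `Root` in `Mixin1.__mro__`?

L[Mixin1] = Mixin1 + merge(L[Base], L[Delta], L[Right], [Base Delta Right])
  take Base:  [Base Right Mixin2 object] + [Delta Final Root Right Mixin2 object] + [Right object] + [Base Delta Right]
  take Delta:  [Right Mixin2 object] + [Delta Final Root Right Mixin2 object] + [Right object] + [Delta Right]
  take Final:  [Right Mixin2 object] + [Final Root Right Mixin2 object] + [Right object] + [Right]
  take Root:  [Right Mixin2 object] + [Root Right Mixin2 object] + [Right object] + [Right]
  take Right:  [Right Mixin2 object] + [Right Mixin2 object] + [Right object] + [Right]
  take Mixin2:  [Mixin2 object] + [Mixin2 object] + [object]
  take object:  [object] + [object] + [object]
MRO: Mixin1 Base Delta Final Root Right Mixin2 object
Root sits at index 4.

4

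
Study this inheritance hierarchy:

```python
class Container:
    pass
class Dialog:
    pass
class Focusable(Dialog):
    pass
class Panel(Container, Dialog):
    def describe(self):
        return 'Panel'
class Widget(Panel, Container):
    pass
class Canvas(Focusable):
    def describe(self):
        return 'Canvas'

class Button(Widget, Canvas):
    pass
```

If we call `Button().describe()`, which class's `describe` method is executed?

Panel

L[Button] = Button + merge(L[Widget], L[Canvas], [Widget Canvas])
  take Widget:  [Widget Panel Container Dialog object] + [Canvas Focusable Dialog object] + [Widget Canvas]
  take Panel:  [Panel Container Dialog object] + [Canvas Focusable Dialog object] + [Canvas]
  take Container:  [Container Dialog object] + [Canvas Focusable Dialog object] + [Canvas]
  take Canvas:  [Dialog object] + [Canvas Focusable Dialog object] + [Canvas]
  take Focusable:  [Dialog object] + [Focusable Dialog object]
  take Dialog:  [Dialog object] + [Dialog object]
  take object:  [object] + [object]
MRO: Button Widget Panel Container Canvas Focusable Dialog object
describe is defined in: Canvas, Panel. First along the MRO is Panel.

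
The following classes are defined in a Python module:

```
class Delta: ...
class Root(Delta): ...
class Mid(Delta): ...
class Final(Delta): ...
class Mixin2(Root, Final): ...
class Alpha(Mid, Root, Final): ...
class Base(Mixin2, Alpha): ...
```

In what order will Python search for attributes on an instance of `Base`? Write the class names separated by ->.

L[Base] = Base + merge(L[Mixin2], L[Alpha], [Mixin2 Alpha])
  take Mixin2:  [Mixin2 Root Final Delta object] + [Alpha Mid Root Final Delta object] + [Mixin2 Alpha]
  take Alpha:  [Root Final Delta object] + [Alpha Mid Root Final Delta object] + [Alpha]
  take Mid:  [Root Final Delta object] + [Mid Root Final Delta object]
  take Root:  [Root Final Delta object] + [Root Final Delta object]
  take Final:  [Final Delta object] + [Final Delta object]
  take Delta:  [Delta object] + [Delta object]
  take object:  [object] + [object]

Base -> Mixin2 -> Alpha -> Mid -> Root -> Final -> Delta -> object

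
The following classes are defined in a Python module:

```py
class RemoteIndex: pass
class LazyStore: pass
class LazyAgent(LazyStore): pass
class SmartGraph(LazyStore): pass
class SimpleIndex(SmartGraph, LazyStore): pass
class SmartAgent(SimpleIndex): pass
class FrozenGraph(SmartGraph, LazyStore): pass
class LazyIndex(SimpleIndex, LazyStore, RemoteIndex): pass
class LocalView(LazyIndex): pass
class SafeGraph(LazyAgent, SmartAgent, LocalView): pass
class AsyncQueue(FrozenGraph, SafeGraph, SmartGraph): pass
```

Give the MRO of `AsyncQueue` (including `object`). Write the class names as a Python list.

L[AsyncQueue] = AsyncQueue + merge(L[FrozenGraph], L[SafeGraph], L[SmartGraph], [FrozenGraph SafeGraph SmartGraph])
  take FrozenGraph:  [FrozenGraph SmartGraph LazyStore object] + [SafeGraph LazyAgent SmartAgent LocalView LazyIndex SimpleIndex SmartGraph LazyStore RemoteIndex object] + [SmartGraph LazyStore object] + [FrozenGraph SafeGraph SmartGraph]
  take SafeGraph:  [SmartGraph LazyStore object] + [SafeGraph LazyAgent SmartAgent LocalView LazyIndex SimpleIndex SmartGraph LazyStore RemoteIndex object] + [SmartGraph LazyStore object] + [SafeGraph SmartGraph]
  take LazyAgent:  [SmartGraph LazyStore object] + [LazyAgent SmartAgent LocalView LazyIndex SimpleIndex SmartGraph LazyStore RemoteIndex object] + [SmartGraph LazyStore object] + [SmartGraph]
  take SmartAgent:  [SmartGraph LazyStore object] + [SmartAgent LocalView LazyIndex SimpleIndex SmartGraph LazyStore RemoteIndex object] + [SmartGraph LazyStore object] + [SmartGraph]
  take LocalView:  [SmartGraph LazyStore object] + [LocalView LazyIndex SimpleIndex SmartGraph LazyStore RemoteIndex object] + [SmartGraph LazyStore object] + [SmartGraph]
  take LazyIndex:  [SmartGraph LazyStore object] + [LazyIndex SimpleIndex SmartGraph LazyStore RemoteIndex object] + [SmartGraph LazyStore object] + [SmartGraph]
  take SimpleIndex:  [SmartGraph LazyStore object] + [SimpleIndex SmartGraph LazyStore RemoteIndex object] + [SmartGraph LazyStore object] + [SmartGraph]
  take SmartGraph:  [SmartGraph LazyStore object] + [SmartGraph LazyStore RemoteIndex object] + [SmartGraph LazyStore object] + [SmartGraph]
  take LazyStore:  [LazyStore object] + [LazyStore RemoteIndex object] + [LazyStore object]
  take RemoteIndex:  [object] + [RemoteIndex object] + [object]
  take object:  [object] + [object] + [object]

[AsyncQueue, FrozenGraph, SafeGraph, LazyAgent, SmartAgent, LocalView, LazyIndex, SimpleIndex, SmartGraph, LazyStore, RemoteIndex, object]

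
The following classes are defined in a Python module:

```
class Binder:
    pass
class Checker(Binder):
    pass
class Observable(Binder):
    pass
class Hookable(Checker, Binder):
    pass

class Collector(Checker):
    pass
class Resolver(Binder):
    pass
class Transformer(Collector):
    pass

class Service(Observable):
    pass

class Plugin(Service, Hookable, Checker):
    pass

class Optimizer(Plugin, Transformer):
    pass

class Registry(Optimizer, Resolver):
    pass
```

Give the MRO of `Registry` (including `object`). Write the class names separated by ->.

Registry -> Optimizer -> Plugin -> Service -> Observable -> Hookable -> Transformer -> Collector -> Checker -> Resolver -> Binder -> object

L[Registry] = Registry + merge(L[Optimizer], L[Resolver], [Optimizer Resolver])
  take Optimizer:  [Optimizer Plugin Service Observable Hookable Transformer Collector Checker Binder object] + [Resolver Binder object] + [Optimizer Resolver]
  take Plugin:  [Plugin Service Observable Hookable Transformer Collector Checker Binder object] + [Resolver Binder object] + [Resolver]
  take Service:  [Service Observable Hookable Transformer Collector Checker Binder object] + [Resolver Binder object] + [Resolver]
  take Observable:  [Observable Hookable Transformer Collector Checker Binder object] + [Resolver Binder object] + [Resolver]
  take Hookable:  [Hookable Transformer Collector Checker Binder object] + [Resolver Binder object] + [Resolver]
  take Transformer:  [Transformer Collector Checker Binder object] + [Resolver Binder object] + [Resolver]
  take Collector:  [Collector Checker Binder object] + [Resolver Binder object] + [Resolver]
  take Checker:  [Checker Binder object] + [Resolver Binder object] + [Resolver]
  take Resolver:  [Binder object] + [Resolver Binder object] + [Resolver]
  take Binder:  [Binder object] + [Binder object]
  take object:  [object] + [object]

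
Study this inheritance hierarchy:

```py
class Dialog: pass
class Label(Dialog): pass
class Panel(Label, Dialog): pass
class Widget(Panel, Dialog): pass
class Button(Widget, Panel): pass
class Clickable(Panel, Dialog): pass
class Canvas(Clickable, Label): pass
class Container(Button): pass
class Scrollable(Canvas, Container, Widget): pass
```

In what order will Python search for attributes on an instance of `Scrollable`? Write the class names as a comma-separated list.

Scrollable, Canvas, Clickable, Container, Button, Widget, Panel, Label, Dialog, object

L[Scrollable] = Scrollable + merge(L[Canvas], L[Container], L[Widget], [Canvas Container Widget])
  take Canvas:  [Canvas Clickable Panel Label Dialog object] + [Container Button Widget Panel Label Dialog object] + [Widget Panel Label Dialog object] + [Canvas Container Widget]
  take Clickable:  [Clickable Panel Label Dialog object] + [Container Button Widget Panel Label Dialog object] + [Widget Panel Label Dialog object] + [Container Widget]
  take Container:  [Panel Label Dialog object] + [Container Button Widget Panel Label Dialog object] + [Widget Panel Label Dialog object] + [Container Widget]
  take Button:  [Panel Label Dialog object] + [Button Widget Panel Label Dialog object] + [Widget Panel Label Dialog object] + [Widget]
  take Widget:  [Panel Label Dialog object] + [Widget Panel Label Dialog object] + [Widget Panel Label Dialog object] + [Widget]
  take Panel:  [Panel Label Dialog object] + [Panel Label Dialog object] + [Panel Label Dialog object]
  take Label:  [Label Dialog object] + [Label Dialog object] + [Label Dialog object]
  take Dialog:  [Dialog object] + [Dialog object] + [Dialog object]
  take object:  [object] + [object] + [object]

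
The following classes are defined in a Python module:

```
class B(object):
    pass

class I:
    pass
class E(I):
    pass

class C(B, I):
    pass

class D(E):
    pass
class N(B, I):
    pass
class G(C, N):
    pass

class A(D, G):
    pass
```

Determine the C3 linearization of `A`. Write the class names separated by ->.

A -> D -> E -> G -> C -> N -> B -> I -> object

L[A] = A + merge(L[D], L[G], [D G])
  take D:  [D E I object] + [G C N B I object] + [D G]
  take E:  [E I object] + [G C N B I object] + [G]
  take G:  [I object] + [G C N B I object] + [G]
  take C:  [I object] + [C N B I object]
  take N:  [I object] + [N B I object]
  take B:  [I object] + [B I object]
  take I:  [I object] + [I object]
  take object:  [object] + [object]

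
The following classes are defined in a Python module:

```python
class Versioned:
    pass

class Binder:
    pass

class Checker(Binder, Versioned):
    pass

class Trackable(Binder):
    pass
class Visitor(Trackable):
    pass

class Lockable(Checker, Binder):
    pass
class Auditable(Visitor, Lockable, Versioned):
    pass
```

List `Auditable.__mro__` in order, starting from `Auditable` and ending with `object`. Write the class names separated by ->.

L[Auditable] = Auditable + merge(L[Visitor], L[Lockable], L[Versioned], [Visitor Lockable Versioned])
  take Visitor:  [Visitor Trackable Binder object] + [Lockable Checker Binder Versioned object] + [Versioned object] + [Visitor Lockable Versioned]
  take Trackable:  [Trackable Binder object] + [Lockable Checker Binder Versioned object] + [Versioned object] + [Lockable Versioned]
  take Lockable:  [Binder object] + [Lockable Checker Binder Versioned object] + [Versioned object] + [Lockable Versioned]
  take Checker:  [Binder object] + [Checker Binder Versioned object] + [Versioned object] + [Versioned]
  take Binder:  [Binder object] + [Binder Versioned object] + [Versioned object] + [Versioned]
  take Versioned:  [object] + [Versioned object] + [Versioned object] + [Versioned]
  take object:  [object] + [object] + [object]

Auditable -> Visitor -> Trackable -> Lockable -> Checker -> Binder -> Versioned -> object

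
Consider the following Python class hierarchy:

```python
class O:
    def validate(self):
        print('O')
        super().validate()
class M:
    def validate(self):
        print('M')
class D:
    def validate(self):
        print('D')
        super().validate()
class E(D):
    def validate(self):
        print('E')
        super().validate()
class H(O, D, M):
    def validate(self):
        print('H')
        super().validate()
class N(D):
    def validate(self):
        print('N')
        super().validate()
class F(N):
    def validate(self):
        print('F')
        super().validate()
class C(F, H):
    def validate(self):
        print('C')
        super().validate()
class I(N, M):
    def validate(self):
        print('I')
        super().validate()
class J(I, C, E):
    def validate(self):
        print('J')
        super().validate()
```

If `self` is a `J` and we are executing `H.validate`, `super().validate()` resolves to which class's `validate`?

L[J] = J + merge(L[I], L[C], L[E], [I C E])
  take I:  [I N D M object] + [C F N H O D M object] + [E D object] + [I C E]
  take C:  [N D M object] + [C F N H O D M object] + [E D object] + [C E]
  take F:  [N D M object] + [F N H O D M object] + [E D object] + [E]
  take N:  [N D M object] + [N H O D M object] + [E D object] + [E]
  take H:  [D M object] + [H O D M object] + [E D object] + [E]
  take O:  [D M object] + [O D M object] + [E D object] + [E]
  take E:  [D M object] + [D M object] + [E D object] + [E]
  take D:  [D M object] + [D M object] + [D object]
  take M:  [M object] + [M object] + [object]
  take object:  [object] + [object] + [object]
MRO: J I C F N H O E D M object
super() in H.validate on a J instance goes to the class after H in J's MRO: O.

O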